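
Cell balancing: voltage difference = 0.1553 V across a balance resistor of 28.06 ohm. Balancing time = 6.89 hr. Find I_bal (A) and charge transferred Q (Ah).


First, Ohm's law: I_bal = 0.1553 V / 28.06 ohm = 0.0055346 A
Then Q = I * t = 0.0055346 A * 6.89 hr = 0.03813 Ah

I=0.0055346 A, Q=0.03813 Ah


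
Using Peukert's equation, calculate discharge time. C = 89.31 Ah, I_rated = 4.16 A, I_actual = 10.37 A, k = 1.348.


Step 1: t_rated = C / I_rated = 89.31 / 4.16 = 21.469 hr
Step 2: ratio = 4.16 / 10.37 = 0.40116
Step 3: ratio^k = 0.40116^1.348 = 0.29193
Step 4: t = t_rated * ratio^k = 21.469 * 0.29193 = 6.267 hr

6.267 hr


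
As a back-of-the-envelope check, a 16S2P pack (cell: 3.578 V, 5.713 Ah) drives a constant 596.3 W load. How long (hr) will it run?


Step 1: E_pack = Ns * V_cell * Np * C_cell = 16 * 3.578 * 2 * 5.713 = 654.12 Wh
Step 2: t = E_pack / P = 654.12 / 596.3 = 1.097 hr

1.097 hr


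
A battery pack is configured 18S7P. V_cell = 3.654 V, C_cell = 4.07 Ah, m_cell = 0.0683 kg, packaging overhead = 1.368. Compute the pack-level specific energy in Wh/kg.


Step 1: V_pack = 18 * 3.654 = 65.772 V
Step 2: C_pack = 7 * 4.07 = 28.49 Ah
Step 3: E_pack = V_pack * C_pack = 65.772 * 28.49 = 1873.8 Wh
Step 4: m_pack = 18 * 7 * 0.0683 * 1.368 = 11.773 kg
Step 5: ED = E_pack / m_pack = 1873.8 / 11.773 = 159.2 Wh/kg

159.2 Wh/kg


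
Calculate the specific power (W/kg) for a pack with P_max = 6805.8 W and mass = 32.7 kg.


SP = P / m = 6805.8 / 32.7 = 208.1 W/kg

208.1 W/kg


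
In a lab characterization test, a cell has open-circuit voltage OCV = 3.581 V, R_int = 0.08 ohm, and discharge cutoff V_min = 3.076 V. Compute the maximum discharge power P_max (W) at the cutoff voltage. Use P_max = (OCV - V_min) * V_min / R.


dV = OCV - V_min = 0.505 V (so I_max = dV / R)
P_max = dV * V_min / R = 0.505 * 3.076 / 0.08 = 19.42 W

19.42 W


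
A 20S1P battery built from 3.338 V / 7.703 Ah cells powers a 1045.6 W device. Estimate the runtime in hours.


Step 1: E_pack = Ns * V_cell * Np * C_cell = 20 * 3.338 * 1 * 7.703 = 514.25 Wh
Step 2: t = E_pack / P = 514.25 / 1045.6 = 0.4918 hr

0.4918 hr


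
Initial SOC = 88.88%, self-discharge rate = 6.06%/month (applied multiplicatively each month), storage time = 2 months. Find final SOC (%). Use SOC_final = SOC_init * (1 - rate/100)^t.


decay = (1 - 6.06/100)^2 = 0.88247
SOC_final = 88.88 * 0.88247 = 78.43%

78.43%


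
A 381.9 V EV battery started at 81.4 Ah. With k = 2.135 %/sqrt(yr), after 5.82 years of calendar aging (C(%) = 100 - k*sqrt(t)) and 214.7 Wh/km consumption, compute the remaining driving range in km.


Step 1: capacity retention = 100 - 2.135 * sqrt(5.82) = 100 - 2.135 * 2.4125 = 94.849%
Step 2: C_now = 81.4 * 94.849/100 = 77.207 Ah
Step 3: E_pack = V * C_now = 381.9 * 77.207 = 29485 Wh
Step 4: range = E_pack / consumption = 29485 / 214.7 = 137.3 km

137.3 km


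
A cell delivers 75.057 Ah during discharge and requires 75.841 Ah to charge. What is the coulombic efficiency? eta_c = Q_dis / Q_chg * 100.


Coulombic efficiency = 75.057/75.841 * 100% = 98.97%

98.97%


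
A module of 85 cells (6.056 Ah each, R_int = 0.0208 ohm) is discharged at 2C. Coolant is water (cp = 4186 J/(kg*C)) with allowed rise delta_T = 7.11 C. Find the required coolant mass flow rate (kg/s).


Step 1: I = 2 * 6.056 = 12.112 A
Step 2: Q_cell = I^2 * R = 12.112^2 * 0.0208 = 3.0514 W
Step 3: Q_total = 85 * 3.0514 = 259.37 W
Step 4: m_dot = Q_total / (cp * dT) = 259.37 / (4186 * 7.11) = 0.008715 kg/s

0.008715 kg/s


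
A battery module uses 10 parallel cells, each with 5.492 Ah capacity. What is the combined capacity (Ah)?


Parallel capacities add: 10 * 5.492 Ah = 54.92 Ah

54.92 Ah


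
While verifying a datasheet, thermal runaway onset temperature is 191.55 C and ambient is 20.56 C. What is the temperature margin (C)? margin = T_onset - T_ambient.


Safety margin = 191.55 C - 20.56 C = 170.99 C

170.99 C


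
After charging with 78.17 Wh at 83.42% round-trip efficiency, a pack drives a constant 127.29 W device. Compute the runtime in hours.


Step 1: E_discharge = eta/100 * E_charge = 83.42/100 * 78.17 = 65.209 Wh
Step 2: t = E_discharge / P = 65.209 / 127.29 = 0.5123 hr

0.5123 hr


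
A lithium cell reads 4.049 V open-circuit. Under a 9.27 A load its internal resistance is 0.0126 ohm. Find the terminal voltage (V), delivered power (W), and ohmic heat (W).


Step 1: V_terminal = OCV - I*R = 4.049 - 9.27 * 0.0126 = 3.9322 V
Step 2: P_out = V_terminal * I = 3.9322 * 9.27 = 36.45 W
Step 3: Q = I^2 * R = 9.27^2 * 0.0126 = 1.083 W

V=3.9322 V, P=36.45 W, Q=1.083 W


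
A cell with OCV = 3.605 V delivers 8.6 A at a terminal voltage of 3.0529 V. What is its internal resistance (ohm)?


R = (OCV - V) / I = (3.605 - 3.0529) / 8.6 = 0.06420 ohm

0.06420 ohm


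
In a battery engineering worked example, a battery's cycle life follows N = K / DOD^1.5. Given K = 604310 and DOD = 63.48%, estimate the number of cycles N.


Step 1: DOD^1.5 = 63.48^1.5 = 505.77
Step 2: N = 604310 / 505.77 = 1195 cycles

1195 cycles


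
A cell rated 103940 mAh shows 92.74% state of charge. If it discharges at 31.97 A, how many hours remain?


Convert: C_total = 103940 mAh = 103.94 Ah
Step 1: remaining = SOC/100 * C_total = 92.74/100 * 103.94 = 96.394 Ah
Step 2: t = remaining / I = 96.394 / 31.97 = 3.015 hr

3.015 hr


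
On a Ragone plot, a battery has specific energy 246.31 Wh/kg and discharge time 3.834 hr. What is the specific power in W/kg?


P_specific = E / t = 246.31 / 3.834 = 64.24 W/kg

64.24 W/kg


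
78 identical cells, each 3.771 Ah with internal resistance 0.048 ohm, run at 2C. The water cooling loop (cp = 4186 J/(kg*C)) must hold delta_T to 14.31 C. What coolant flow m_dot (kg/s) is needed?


Step 1: I = 2 * 3.771 = 7.542 A
Step 2: Q_cell = I^2 * R = 7.542^2 * 0.048 = 2.7303 W
Step 3: Q_total = 78 * 2.7303 = 212.96 W
Step 4: m_dot = Q_total / (cp * dT) = 212.96 / (4186 * 14.31) = 0.003555 kg/s

0.003555 kg/s


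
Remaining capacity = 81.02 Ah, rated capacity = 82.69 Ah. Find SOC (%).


SOC = (remaining / total) * 100 = (81.02 / 82.69) * 100 = 97.98%

97.98%


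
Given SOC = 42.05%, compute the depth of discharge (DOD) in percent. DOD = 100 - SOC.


Complement of SOC: DOD = 100% - 42.05% = 57.95%

57.95%


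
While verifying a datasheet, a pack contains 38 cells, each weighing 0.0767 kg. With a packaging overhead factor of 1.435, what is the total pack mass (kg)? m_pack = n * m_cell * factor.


m_pack = n * m_cell * overhead = 38 * 0.0767 * 1.435 = 4.182 kg

4.182 kg


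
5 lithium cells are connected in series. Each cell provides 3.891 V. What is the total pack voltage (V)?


Series voltages add: 5 * 3.891 V = 19.455 V

19.455 V


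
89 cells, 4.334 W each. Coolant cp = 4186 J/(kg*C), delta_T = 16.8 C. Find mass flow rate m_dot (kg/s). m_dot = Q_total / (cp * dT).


Step 1: Total heat Q = 89 * 4.334 W = 385.73 W
Step 2: denom = cp * dT = 4186 * 16.8 = 70325
Step 3: m_dot = 385.73 / 70325 = 0.005485 kg/s

0.005485 kg/s


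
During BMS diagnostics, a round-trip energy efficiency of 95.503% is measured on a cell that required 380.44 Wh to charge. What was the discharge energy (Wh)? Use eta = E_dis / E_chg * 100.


E_dis = eta/100 * E_chg = 95.503/100 * 380.44 = 363.3 Wh

363.3 Wh


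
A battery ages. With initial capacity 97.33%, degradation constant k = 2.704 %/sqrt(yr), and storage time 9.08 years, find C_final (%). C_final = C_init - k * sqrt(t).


Step 1: sqrt(9.08 yr) = 3.0133
Step 2: drop = 2.704 * 3.0133 = 8.148
Step 3: C_final = 97.33 - 8.148 = 89.18%

89.18%


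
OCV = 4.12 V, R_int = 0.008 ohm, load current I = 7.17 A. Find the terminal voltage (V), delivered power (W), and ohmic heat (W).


Step 1: V_terminal = OCV - I*R = 4.12 - 7.17 * 0.008 = 4.0626 V
Step 2: P_out = V_terminal * I = 4.0626 * 7.17 = 29.13 W
Step 3: Q = I^2 * R = 7.17^2 * 0.008 = 0.4113 W

V=4.0626 V, P=29.13 W, Q=0.4113 W


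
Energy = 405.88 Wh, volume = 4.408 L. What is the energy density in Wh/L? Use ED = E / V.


ED = E / V = 405.88 / 4.408 = 92.08 Wh/L

92.08 Wh/L


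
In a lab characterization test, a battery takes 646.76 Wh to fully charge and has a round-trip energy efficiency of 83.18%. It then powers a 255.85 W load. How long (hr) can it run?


Step 1: E_discharge = eta/100 * E_charge = 83.18/100 * 646.76 = 537.97 Wh
Step 2: t = E_discharge / P = 537.97 / 255.85 = 2.103 hr

2.103 hr


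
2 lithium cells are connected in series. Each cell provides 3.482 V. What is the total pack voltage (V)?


With 2 cells in series at 3.482 V each, V_pack = 6.964 V

6.964 V


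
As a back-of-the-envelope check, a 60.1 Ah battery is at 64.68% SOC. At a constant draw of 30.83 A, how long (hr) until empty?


Step 1: remaining = SOC/100 * C_total = 64.68/100 * 60.1 = 38.873 Ah
Step 2: t = remaining / I = 38.873 / 30.83 = 1.261 hr

1.261 hr


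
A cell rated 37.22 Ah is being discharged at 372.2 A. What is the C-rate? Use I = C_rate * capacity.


Rearranging: C_rate = 372.2 / 37.22 = 10C

10C


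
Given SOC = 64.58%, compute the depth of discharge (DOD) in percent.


Complement of SOC: DOD = 100% - 64.58% = 35.42%

35.42%


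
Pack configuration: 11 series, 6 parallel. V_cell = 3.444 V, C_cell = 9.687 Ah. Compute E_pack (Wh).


E = Ns * Vcell * Np * Ccell = 11 * 3.444 * 6 * 9.687 = 2202 Wh

2202 Wh


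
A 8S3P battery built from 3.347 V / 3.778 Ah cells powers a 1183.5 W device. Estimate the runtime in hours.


Step 1: E_pack = Ns * V_cell * Np * C_cell = 8 * 3.347 * 3 * 3.778 = 303.48 Wh
Step 2: t = E_pack / P = 303.48 / 1183.5 = 0.2564 hr

0.2564 hr


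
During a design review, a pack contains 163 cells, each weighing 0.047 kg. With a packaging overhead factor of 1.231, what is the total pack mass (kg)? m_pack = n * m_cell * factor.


m_pack = n * m_cell * overhead = 163 * 0.047 * 1.231 = 9.431 kg

9.431 kg


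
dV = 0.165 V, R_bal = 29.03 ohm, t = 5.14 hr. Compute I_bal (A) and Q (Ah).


I_bal = dV / R = 0.165 / 29.03 = 0.0056838 A
Q = I_bal * t = 0.0056838 * 5.14 = 0.02921 Ah

I=0.0056838 A, Q=0.02921 Ah


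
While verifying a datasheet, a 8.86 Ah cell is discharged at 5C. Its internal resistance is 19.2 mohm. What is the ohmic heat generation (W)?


Convert: R = 19.2 mohm = 0.0192 ohm
Step 1: I = C_rate * capacity = 5 * 8.86 = 44.3 A
Step 2: Q = I^2 * R = 44.3^2 * 0.0192 = 1962.5 * 0.0192 = 37.68 W

37.68 W


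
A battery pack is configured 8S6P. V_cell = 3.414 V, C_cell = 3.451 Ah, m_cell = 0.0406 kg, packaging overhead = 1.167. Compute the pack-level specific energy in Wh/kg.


Step 1: V_pack = 8 * 3.414 = 27.312 V
Step 2: C_pack = 6 * 3.451 = 20.706 Ah
Step 3: E_pack = V_pack * C_pack = 27.312 * 20.706 = 565.52 Wh
Step 4: m_pack = 8 * 6 * 0.0406 * 1.167 = 2.2742 kg
Step 5: ED = E_pack / m_pack = 565.52 / 2.2742 = 248.7 Wh/kg

248.7 Wh/kg


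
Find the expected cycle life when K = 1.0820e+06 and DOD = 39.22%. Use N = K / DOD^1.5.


DOD^1.5 = 245.62
N = K / DOD^1.5 = 1.0820e+06 / 245.62 = 4405

4405 cycles


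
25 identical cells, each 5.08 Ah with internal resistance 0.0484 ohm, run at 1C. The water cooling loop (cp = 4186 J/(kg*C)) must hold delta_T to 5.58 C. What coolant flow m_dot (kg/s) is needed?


Step 1: I = 1 * 5.08 = 5.08 A
Step 2: Q_cell = I^2 * R = 5.08^2 * 0.0484 = 1.249 W
Step 3: Q_total = 25 * 1.249 = 31.225 W
Step 4: m_dot = Q_total / (cp * dT) = 31.225 / (4186 * 5.58) = 0.001337 kg/s

0.001337 kg/s


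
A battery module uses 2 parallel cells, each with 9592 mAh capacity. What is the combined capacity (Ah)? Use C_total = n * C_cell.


Convert: C_cell = 9592 mAh = 9.592 Ah
C_total = 2 * 9.592 = 19.184 Ah

19.184 Ah


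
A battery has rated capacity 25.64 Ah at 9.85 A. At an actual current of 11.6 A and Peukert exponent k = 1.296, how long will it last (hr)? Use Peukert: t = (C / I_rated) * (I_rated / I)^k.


t_rated = C / I_rated = 25.64 / 9.85 = 2.603 hr
(I_rated/I)^k = (0.84914)^1.296 = 0.80902
t = t_rated * (I_rated/I)^k = 2.603 * 0.80902 = 2.106 hr

2.106 hr


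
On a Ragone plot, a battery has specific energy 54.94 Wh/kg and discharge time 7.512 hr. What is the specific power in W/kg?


P_specific = E / t = 54.94 / 7.512 = 7.314 W/kg

7.314 W/kg


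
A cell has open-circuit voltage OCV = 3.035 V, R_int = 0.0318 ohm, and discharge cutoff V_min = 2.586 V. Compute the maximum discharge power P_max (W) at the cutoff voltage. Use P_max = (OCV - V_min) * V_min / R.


dV = OCV - V_min = 0.449 V (so I_max = dV / R)
P_max = dV * V_min / R = 0.449 * 2.586 / 0.0318 = 36.51 W

36.51 W


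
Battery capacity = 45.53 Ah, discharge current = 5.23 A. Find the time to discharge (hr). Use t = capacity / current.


Runtime = 45.53 Ah / 5.23 A = 8.706 hr

8.706 hr


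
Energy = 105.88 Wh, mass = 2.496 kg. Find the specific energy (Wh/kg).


Specific energy = 105.88 Wh / 2.496 kg = 42.42 Wh/kg

42.42 Wh/kg


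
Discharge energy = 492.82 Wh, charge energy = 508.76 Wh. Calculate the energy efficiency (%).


eta_e = E_dis / E_chg * 100 = 492.82 / 508.76 * 100 = 96.87%

96.87%


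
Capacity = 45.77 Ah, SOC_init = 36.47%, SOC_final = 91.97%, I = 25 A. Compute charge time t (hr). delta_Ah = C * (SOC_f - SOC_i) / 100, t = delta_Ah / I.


Step 1: dSOC = 91.97% - 36.47% = 55.5%
Step 2: delta_Ah = 45.77 * 55.5 / 100 = 25.402 Ah
Step 3: t = 25.402 / 25 = 1.016 hr

1.016 hr


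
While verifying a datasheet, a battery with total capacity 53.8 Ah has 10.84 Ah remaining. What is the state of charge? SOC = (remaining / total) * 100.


SOC% = 10.84 / 53.8 * 100 = 20.15%

20.15%


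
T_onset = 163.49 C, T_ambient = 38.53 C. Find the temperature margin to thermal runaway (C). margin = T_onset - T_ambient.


Safety margin = 163.49 C - 38.53 C = 124.96 C

124.96 C


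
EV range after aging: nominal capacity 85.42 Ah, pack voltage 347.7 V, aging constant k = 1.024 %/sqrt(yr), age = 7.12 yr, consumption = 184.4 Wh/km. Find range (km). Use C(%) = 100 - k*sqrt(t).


Step 1: capacity retention = 100 - 1.024 * sqrt(7.12) = 100 - 1.024 * 2.6683 = 97.268%
Step 2: C_now = 85.42 * 97.268/100 = 83.086 Ah
Step 3: E_pack = V * C_now = 347.7 * 83.086 = 28889 Wh
Step 4: range = E_pack / consumption = 28889 / 184.4 = 156.7 km

156.7 km


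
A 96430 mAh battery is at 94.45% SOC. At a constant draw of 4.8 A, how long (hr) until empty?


Convert: C_total = 96430 mAh = 96.43 Ah
Step 1: remaining = SOC/100 * C_total = 94.45/100 * 96.43 = 91.078 Ah
Step 2: t = remaining / I = 91.078 / 4.8 = 18.97 hr

18.97 hr


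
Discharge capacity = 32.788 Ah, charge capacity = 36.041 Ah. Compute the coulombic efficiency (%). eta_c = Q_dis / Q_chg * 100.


eta_c = Q_dis / Q_chg * 100 = 32.788 / 36.041 * 100 = 90.97%

90.97%


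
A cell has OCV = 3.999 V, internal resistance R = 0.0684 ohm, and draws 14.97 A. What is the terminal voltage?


IR drop = 14.97 * 0.0684 = 1.0239 V
V = 3.999 - 1.0239 = 2.975 V

2.975 V


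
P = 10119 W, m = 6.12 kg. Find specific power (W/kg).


Specific power = 10119 W / 6.12 kg = 1653 W/kg

1653 W/kg


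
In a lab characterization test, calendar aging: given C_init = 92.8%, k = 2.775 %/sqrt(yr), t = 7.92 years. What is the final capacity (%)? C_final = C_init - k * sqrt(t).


sqrt(t) = sqrt(7.92) = 2.8142
C_final = 92.8 - 2.775 * 2.8142 = 84.99%

84.99%


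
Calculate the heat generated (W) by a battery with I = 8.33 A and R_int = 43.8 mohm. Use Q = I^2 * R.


Convert: R = 43.8 mohm = 0.0438 ohm
I^2 = 69.389
Q = 69.389 * 0.0438 = 3.039 W

3.039 W


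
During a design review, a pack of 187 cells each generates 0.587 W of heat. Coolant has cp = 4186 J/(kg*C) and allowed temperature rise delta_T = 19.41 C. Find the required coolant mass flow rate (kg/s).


Q_total = 187 * 0.587 = 109.77 W
m_dot = Q_total / (cp * dT) = 109.77 / (4186 * 19.41) = 0.001351 kg/s

0.001351 kg/s


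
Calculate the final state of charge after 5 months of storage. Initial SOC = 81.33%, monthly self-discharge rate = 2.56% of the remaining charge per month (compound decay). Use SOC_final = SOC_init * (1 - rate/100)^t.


Monthly retention factor = 1 - 2.56/100 = 0.9744
Over 5 months: factor^5 = 0.87839
SOC_final = 81.33 * 0.87839 = 71.44%

71.44%


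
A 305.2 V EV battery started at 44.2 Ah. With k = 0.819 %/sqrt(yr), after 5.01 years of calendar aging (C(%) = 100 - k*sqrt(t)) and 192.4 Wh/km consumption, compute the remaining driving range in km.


Step 1: capacity retention = 100 - 0.819 * sqrt(5.01) = 100 - 0.819 * 2.2383 = 98.167%
Step 2: C_now = 44.2 * 98.167/100 = 43.39 Ah
Step 3: E_pack = V * C_now = 305.2 * 43.39 = 13243 Wh
Step 4: range = E_pack / consumption = 13243 / 192.4 = 68.83 km

68.83 km


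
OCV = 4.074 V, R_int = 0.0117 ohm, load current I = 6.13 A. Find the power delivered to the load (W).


Step 1: V_terminal = OCV - I*R = 4.074 - 6.13 * 0.0117 = 4.0023 V
Step 2: P_out = V_terminal * I = 4.0023 * 6.13 = 24.53 W

24.53 W


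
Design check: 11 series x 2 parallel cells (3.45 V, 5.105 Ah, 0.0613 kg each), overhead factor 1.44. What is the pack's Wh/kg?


Step 1: V_pack = 11 * 3.45 = 37.95 V
Step 2: C_pack = 2 * 5.105 = 10.21 Ah
Step 3: E_pack = V_pack * C_pack = 37.95 * 10.21 = 387.47 Wh
Step 4: m_pack = 11 * 2 * 0.0613 * 1.44 = 1.942 kg
Step 5: ED = E_pack / m_pack = 387.47 / 1.942 = 199.5 Wh/kg

199.5 Wh/kg


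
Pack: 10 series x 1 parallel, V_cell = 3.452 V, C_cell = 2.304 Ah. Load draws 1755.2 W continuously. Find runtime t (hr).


Step 1: E_pack = Ns * V_cell * Np * C_cell = 10 * 3.452 * 1 * 2.304 = 79.534 Wh
Step 2: t = E_pack / P = 79.534 / 1755.2 = 0.04531 hr

0.04531 hr


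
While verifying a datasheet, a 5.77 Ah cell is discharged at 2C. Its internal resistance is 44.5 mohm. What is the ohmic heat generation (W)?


Convert: R = 44.5 mohm = 0.0445 ohm
Step 1: I = C_rate * capacity = 2 * 5.77 = 11.54 A
Step 2: Q = I^2 * R = 11.54^2 * 0.0445 = 133.17 * 0.0445 = 5.926 W

5.926 W


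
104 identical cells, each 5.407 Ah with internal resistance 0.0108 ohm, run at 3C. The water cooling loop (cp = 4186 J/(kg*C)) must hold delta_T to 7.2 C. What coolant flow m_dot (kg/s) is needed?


Step 1: I = 3 * 5.407 = 16.221 A
Step 2: Q_cell = I^2 * R = 16.221^2 * 0.0108 = 2.8417 W
Step 3: Q_total = 104 * 2.8417 = 295.54 W
Step 4: m_dot = Q_total / (cp * dT) = 295.54 / (4186 * 7.2) = 0.009806 kg/s

0.009806 kg/s


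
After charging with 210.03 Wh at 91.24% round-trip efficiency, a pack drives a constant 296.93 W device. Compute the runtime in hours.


Step 1: E_discharge = eta/100 * E_charge = 91.24/100 * 210.03 = 191.63 Wh
Step 2: t = E_discharge / P = 191.63 / 296.93 = 0.6454 hr

0.6454 hr


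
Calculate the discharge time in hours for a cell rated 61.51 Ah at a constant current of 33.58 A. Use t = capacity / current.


Runtime = 61.51 Ah / 33.58 A = 1.832 hr

1.832 hr


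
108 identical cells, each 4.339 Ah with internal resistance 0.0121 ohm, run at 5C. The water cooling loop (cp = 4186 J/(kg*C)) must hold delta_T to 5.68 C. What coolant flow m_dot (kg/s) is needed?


Step 1: I = 5 * 4.339 = 21.695 A
Step 2: Q_cell = I^2 * R = 21.695^2 * 0.0121 = 5.6951 W
Step 3: Q_total = 108 * 5.6951 = 615.07 W
Step 4: m_dot = Q_total / (cp * dT) = 615.07 / (4186 * 5.68) = 0.02587 kg/s

0.02587 kg/s


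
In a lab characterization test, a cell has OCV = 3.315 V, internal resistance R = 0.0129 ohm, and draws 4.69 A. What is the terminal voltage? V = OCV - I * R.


V = OCV - I*R = 3.315 - 4.69 * 0.0129 = 3.254 V

3.254 V


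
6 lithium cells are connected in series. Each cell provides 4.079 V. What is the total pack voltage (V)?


Series voltages add: 6 * 4.079 V = 24.474 V

24.474 V


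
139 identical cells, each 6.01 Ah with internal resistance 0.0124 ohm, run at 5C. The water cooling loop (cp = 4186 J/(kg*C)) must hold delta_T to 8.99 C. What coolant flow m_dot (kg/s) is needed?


Step 1: I = 5 * 6.01 = 30.05 A
Step 2: Q_cell = I^2 * R = 30.05^2 * 0.0124 = 11.197 W
Step 3: Q_total = 139 * 11.197 = 1556.4 W
Step 4: m_dot = Q_total / (cp * dT) = 1556.4 / (4186 * 8.99) = 0.04136 kg/s

0.04136 kg/s


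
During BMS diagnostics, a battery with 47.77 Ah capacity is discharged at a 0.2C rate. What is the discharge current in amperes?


At 0.2C: I = 0.2 * 47.77 Ah = 9.554 A

9.554 A


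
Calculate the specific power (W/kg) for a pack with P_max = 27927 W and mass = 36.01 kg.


Specific power = 27927 W / 36.01 kg = 775.5 W/kg

775.5 W/kg


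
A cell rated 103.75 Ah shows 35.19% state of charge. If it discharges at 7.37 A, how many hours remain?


Step 1: remaining = SOC/100 * C_total = 35.19/100 * 103.75 = 36.51 Ah
Step 2: t = remaining / I = 36.51 / 7.37 = 4.954 hr

4.954 hr


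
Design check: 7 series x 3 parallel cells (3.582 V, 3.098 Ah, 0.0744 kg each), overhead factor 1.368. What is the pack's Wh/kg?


Step 1: V_pack = 7 * 3.582 = 25.074 V
Step 2: C_pack = 3 * 3.098 = 9.294 Ah
Step 3: E_pack = V_pack * C_pack = 25.074 * 9.294 = 233.04 Wh
Step 4: m_pack = 7 * 3 * 0.0744 * 1.368 = 2.1374 kg
Step 5: ED = E_pack / m_pack = 233.04 / 2.1374 = 109.0 Wh/kg

109.0 Wh/kg


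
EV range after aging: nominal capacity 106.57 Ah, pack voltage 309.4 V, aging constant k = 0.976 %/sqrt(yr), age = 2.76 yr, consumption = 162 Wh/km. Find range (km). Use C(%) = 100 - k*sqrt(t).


Step 1: capacity retention = 100 - 0.976 * sqrt(2.76) = 100 - 0.976 * 1.6613 = 98.379%
Step 2: C_now = 106.57 * 98.379/100 = 104.84 Ah
Step 3: E_pack = V * C_now = 309.4 * 104.84 = 32437 Wh
Step 4: range = E_pack / consumption = 32437 / 162 = 200.2 km

200.2 km


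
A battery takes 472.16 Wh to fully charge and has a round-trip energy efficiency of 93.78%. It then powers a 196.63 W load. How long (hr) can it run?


Step 1: E_discharge = eta/100 * E_charge = 93.78/100 * 472.16 = 442.79 Wh
Step 2: t = E_discharge / P = 442.79 / 196.63 = 2.252 hr

2.252 hr


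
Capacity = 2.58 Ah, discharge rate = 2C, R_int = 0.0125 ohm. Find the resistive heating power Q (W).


Step 1: I = C_rate * capacity = 2 * 2.58 = 5.16 A
Step 2: Q = I^2 * R = 5.16^2 * 0.0125 = 26.626 * 0.0125 = 0.3328 W

0.3328 W


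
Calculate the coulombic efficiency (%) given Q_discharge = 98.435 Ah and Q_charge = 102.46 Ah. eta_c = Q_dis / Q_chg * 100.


Coulombic efficiency = 98.435/102.46 * 100% = 96.07%

96.07%


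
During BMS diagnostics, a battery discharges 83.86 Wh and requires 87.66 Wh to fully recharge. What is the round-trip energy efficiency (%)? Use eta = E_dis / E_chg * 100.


Round-trip efficiency = 83.86/87.66 * 100% = 95.67%

95.67%


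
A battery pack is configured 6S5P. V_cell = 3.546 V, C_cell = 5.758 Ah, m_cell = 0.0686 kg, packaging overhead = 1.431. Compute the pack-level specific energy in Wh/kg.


Step 1: V_pack = 6 * 3.546 = 21.276 V
Step 2: C_pack = 5 * 5.758 = 28.79 Ah
Step 3: E_pack = V_pack * C_pack = 21.276 * 28.79 = 612.54 Wh
Step 4: m_pack = 6 * 5 * 0.0686 * 1.431 = 2.945 kg
Step 5: ED = E_pack / m_pack = 612.54 / 2.945 = 208.0 Wh/kg

208.0 Wh/kg


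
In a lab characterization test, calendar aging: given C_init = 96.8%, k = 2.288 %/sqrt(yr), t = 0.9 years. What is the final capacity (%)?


sqrt(t) = sqrt(0.9) = 0.94868
C_final = 96.8 - 2.288 * 0.94868 = 94.63%

94.63%


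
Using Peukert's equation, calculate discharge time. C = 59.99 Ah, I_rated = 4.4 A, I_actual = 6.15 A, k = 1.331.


Step 1: t_rated = C / I_rated = 59.99 / 4.4 = 13.634 hr
Step 2: ratio = 4.4 / 6.15 = 0.71545
Step 3: ratio^k = 0.71545^1.331 = 0.64039
Step 4: t = t_rated * ratio^k = 13.634 * 0.64039 = 8.731 hr

8.731 hr


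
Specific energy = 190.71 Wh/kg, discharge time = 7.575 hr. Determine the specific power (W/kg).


P_specific = E / t = 190.71 / 7.575 = 25.18 W/kg

25.18 W/kg


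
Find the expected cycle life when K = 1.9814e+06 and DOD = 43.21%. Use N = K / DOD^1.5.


DOD^1.5 = 284.04
N = K / DOD^1.5 = 1.9814e+06 / 284.04 = 6976

6976 cycles


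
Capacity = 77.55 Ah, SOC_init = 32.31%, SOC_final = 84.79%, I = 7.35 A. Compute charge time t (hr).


Step 1: dSOC = 84.79% - 32.31% = 52.48%
Step 2: delta_Ah = 77.55 * 52.48 / 100 = 40.698 Ah
Step 3: t = 40.698 / 7.35 = 5.537 hr

5.537 hr


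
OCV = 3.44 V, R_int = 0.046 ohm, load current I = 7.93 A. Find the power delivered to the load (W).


Step 1: V_terminal = OCV - I*R = 3.44 - 7.93 * 0.046 = 3.0752 V
Step 2: P_out = V_terminal * I = 3.0752 * 7.93 = 24.39 W

24.39 W


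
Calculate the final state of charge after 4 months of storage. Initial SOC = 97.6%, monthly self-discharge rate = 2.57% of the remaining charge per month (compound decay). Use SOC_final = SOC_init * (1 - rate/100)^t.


Monthly retention factor = 1 - 2.57/100 = 0.9743
Over 4 months: factor^4 = 0.9011
SOC_final = 97.6 * 0.9011 = 87.95%

87.95%


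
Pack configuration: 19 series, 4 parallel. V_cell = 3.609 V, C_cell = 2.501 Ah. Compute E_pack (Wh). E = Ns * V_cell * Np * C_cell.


E = Ns * Vcell * Np * Ccell = 19 * 3.609 * 4 * 2.501 = 686.0 Wh

686.0 Wh


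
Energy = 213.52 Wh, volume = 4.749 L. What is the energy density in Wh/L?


ED = E / V = 213.52 / 4.749 = 44.96 Wh/L

44.96 Wh/L


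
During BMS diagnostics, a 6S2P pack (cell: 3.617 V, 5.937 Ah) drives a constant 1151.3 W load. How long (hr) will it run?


Step 1: E_pack = Ns * V_cell * Np * C_cell = 6 * 3.617 * 2 * 5.937 = 257.69 Wh
Step 2: t = E_pack / P = 257.69 / 1151.3 = 0.2238 hr

0.2238 hr


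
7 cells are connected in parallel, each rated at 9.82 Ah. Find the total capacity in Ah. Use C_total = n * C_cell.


C_total = 7 * 9.82 = 68.74 Ah

68.74 Ah


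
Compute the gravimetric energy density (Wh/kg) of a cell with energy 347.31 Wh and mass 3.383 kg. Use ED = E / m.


Specific energy = 347.31 Wh / 3.383 kg = 102.7 Wh/kg

102.7 Wh/kg


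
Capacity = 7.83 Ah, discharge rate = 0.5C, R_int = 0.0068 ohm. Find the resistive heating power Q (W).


Step 1: I = C_rate * capacity = 0.5 * 7.83 = 3.915 A
Step 2: Q = I^2 * R = 3.915^2 * 0.0068 = 15.327 * 0.0068 = 0.1042 W

0.1042 W


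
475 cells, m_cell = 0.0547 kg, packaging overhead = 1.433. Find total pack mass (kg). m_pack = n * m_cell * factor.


m_pack = n * m_cell * overhead = 475 * 0.0547 * 1.433 = 37.23 kg

37.23 kg


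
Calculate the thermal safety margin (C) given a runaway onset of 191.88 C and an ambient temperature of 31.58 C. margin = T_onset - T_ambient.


margin = T_onset - T_ambient = 191.88 - 31.58 = 160.3 C

160.3 C


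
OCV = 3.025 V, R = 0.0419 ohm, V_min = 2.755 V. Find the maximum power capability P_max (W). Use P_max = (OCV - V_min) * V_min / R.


dV = OCV - V_min = 0.27 V (so I_max = dV / R)
P_max = dV * V_min / R = 0.27 * 2.755 / 0.0419 = 17.75 W

17.75 W


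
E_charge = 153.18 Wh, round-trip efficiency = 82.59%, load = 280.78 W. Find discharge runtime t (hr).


Step 1: E_discharge = eta/100 * E_charge = 82.59/100 * 153.18 = 126.51 Wh
Step 2: t = E_discharge / P = 126.51 / 280.78 = 0.4506 hr

0.4506 hr


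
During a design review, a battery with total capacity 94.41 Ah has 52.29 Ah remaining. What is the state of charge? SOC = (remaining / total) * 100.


SOC = (remaining / total) * 100 = (52.29 / 94.41) * 100 = 55.39%

55.39%


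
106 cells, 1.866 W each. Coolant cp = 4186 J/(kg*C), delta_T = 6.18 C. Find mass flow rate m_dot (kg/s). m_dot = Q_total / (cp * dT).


Step 1: Total heat Q = 106 * 1.866 W = 197.8 W
Step 2: denom = cp * dT = 4186 * 6.18 = 25869
Step 3: m_dot = 197.8 / 25869 = 0.007646 kg/s

0.007646 kg/s


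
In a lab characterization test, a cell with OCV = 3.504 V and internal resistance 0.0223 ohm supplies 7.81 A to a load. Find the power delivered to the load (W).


Step 1: V_terminal = OCV - I*R = 3.504 - 7.81 * 0.0223 = 3.3298 V
Step 2: P_out = V_terminal * I = 3.3298 * 7.81 = 26.01 W

26.01 W


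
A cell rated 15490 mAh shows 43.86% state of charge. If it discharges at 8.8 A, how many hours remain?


Convert: C_total = 15490 mAh = 15.49 Ah
Step 1: remaining = SOC/100 * C_total = 43.86/100 * 15.49 = 6.7939 Ah
Step 2: t = remaining / I = 6.7939 / 8.8 = 0.7720 hr

0.7720 hr


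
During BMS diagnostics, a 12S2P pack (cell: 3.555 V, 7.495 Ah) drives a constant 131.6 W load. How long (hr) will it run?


Step 1: E_pack = Ns * V_cell * Np * C_cell = 12 * 3.555 * 2 * 7.495 = 639.47 Wh
Step 2: t = E_pack / P = 639.47 / 131.6 = 4.859 hr

4.859 hr


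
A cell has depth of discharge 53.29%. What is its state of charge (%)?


SOC = 100 - DOD = 100 - 53.29 = 46.71%

46.71%


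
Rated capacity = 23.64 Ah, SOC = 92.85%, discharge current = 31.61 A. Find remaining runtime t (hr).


Step 1: remaining = SOC/100 * C_total = 92.85/100 * 23.64 = 21.95 Ah
Step 2: t = remaining / I = 21.95 / 31.61 = 0.6944 hr

0.6944 hr


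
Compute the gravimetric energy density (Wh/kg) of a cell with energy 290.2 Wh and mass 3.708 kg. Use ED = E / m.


ED = E / m = 290.2 / 3.708 = 78.26 Wh/kg

78.26 Wh/kg


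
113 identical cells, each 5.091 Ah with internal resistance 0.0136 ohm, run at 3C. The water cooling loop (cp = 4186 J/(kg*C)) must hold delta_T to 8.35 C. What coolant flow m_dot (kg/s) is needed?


Step 1: I = 3 * 5.091 = 15.273 A
Step 2: Q_cell = I^2 * R = 15.273^2 * 0.0136 = 3.1724 W
Step 3: Q_total = 113 * 3.1724 = 358.48 W
Step 4: m_dot = Q_total / (cp * dT) = 358.48 / (4186 * 8.35) = 0.01026 kg/s

0.01026 kg/s


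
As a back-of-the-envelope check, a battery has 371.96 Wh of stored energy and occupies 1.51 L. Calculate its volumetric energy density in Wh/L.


Volumetric ED = 371.96 Wh / 1.51 L = 246.3 Wh/L

246.3 Wh/L


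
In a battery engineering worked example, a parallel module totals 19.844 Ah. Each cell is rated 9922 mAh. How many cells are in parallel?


Convert: C_cell = 9922 mAh = 9.922 Ah
n = C_total / C_cell = 19.844 / 9.922 = 2

2


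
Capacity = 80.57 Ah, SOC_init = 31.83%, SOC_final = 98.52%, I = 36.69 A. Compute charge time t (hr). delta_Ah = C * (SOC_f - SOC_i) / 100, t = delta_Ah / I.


delta_Ah = 80.57 * (98.52 - 31.83) / 100 = 53.732 Ah
t = delta_Ah / I = 53.732 / 36.69 = 1.464 hr

1.464 hr


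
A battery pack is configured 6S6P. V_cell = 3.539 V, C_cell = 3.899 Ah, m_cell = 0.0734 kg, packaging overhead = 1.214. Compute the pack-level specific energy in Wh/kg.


Step 1: V_pack = 6 * 3.539 = 21.234 V
Step 2: C_pack = 6 * 3.899 = 23.394 Ah
Step 3: E_pack = V_pack * C_pack = 21.234 * 23.394 = 496.75 Wh
Step 4: m_pack = 6 * 6 * 0.0734 * 1.214 = 3.2079 kg
Step 5: ED = E_pack / m_pack = 496.75 / 3.2079 = 154.9 Wh/kg

154.9 Wh/kg


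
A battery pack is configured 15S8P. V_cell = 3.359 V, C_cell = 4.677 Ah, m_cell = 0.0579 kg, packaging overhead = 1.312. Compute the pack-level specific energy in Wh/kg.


Step 1: V_pack = 15 * 3.359 = 50.385 V
Step 2: C_pack = 8 * 4.677 = 37.416 Ah
Step 3: E_pack = V_pack * C_pack = 50.385 * 37.416 = 1885.2 Wh
Step 4: m_pack = 15 * 8 * 0.0579 * 1.312 = 9.1158 kg
Step 5: ED = E_pack / m_pack = 1885.2 / 9.1158 = 206.8 Wh/kg

206.8 Wh/kg


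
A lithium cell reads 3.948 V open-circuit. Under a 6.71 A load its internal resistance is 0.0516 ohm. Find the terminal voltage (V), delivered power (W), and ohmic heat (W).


Step 1: V_terminal = OCV - I*R = 3.948 - 6.71 * 0.0516 = 3.6018 V
Step 2: P_out = V_terminal * I = 3.6018 * 6.71 = 24.17 W
Step 3: Q = I^2 * R = 6.71^2 * 0.0516 = 2.323 W

V=3.6018 V, P=24.17 W, Q=2.323 W


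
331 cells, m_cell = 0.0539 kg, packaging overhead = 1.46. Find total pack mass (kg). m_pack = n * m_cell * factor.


Cell mass sum = 331 * 0.0539 = 17.841 kg
With overhead 1.46: m_pack = 17.841 * 1.46 = 26.05 kg

26.05 kg


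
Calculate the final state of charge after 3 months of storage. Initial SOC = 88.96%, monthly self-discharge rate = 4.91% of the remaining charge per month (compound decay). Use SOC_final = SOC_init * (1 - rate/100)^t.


decay = (1 - 4.91/100)^3 = 0.85981
SOC_final = 88.96 * 0.85981 = 76.49%

76.49%


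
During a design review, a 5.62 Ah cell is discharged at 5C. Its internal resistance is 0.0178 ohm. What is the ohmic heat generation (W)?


Step 1: I = C_rate * capacity = 5 * 5.62 = 28.1 A
Step 2: Q = I^2 * R = 28.1^2 * 0.0178 = 789.61 * 0.0178 = 14.06 W

14.06 W


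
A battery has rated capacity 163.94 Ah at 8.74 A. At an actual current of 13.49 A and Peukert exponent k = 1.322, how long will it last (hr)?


t_rated = C / I_rated = 163.94 / 8.74 = 18.757 hr
(I_rated/I)^k = (0.64789)^1.322 = 0.56338
t = t_rated * (I_rated/I)^k = 18.757 * 0.56338 = 10.57 hr

10.57 hr


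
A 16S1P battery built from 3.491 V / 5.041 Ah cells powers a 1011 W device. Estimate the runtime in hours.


Step 1: E_pack = Ns * V_cell * Np * C_cell = 16 * 3.491 * 1 * 5.041 = 281.57 Wh
Step 2: t = E_pack / P = 281.57 / 1011 = 0.2785 hr

0.2785 hr


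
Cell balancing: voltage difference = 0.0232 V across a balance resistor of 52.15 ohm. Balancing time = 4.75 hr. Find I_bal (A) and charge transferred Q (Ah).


I_bal = dV / R = 0.0232 / 52.15 = 4.4487e-04 A
Q = I_bal * t = 4.4487e-04 * 4.75 = 0.002113 Ah

I=4.4487e-04 A, Q=0.002113 Ah


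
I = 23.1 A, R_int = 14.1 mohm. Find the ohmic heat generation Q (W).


Convert: R = 14.1 mohm = 0.0141 ohm
I^2 = 533.61
Q = 533.61 * 0.0141 = 7.524 W

7.524 W


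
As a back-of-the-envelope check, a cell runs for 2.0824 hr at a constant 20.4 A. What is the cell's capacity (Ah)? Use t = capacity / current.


C = I * t = 20.4 * 2.0824 = 42.48 Ah

42.48 Ah


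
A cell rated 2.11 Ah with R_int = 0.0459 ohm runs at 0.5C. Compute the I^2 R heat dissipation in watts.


Step 1: I = C_rate * capacity = 0.5 * 2.11 = 1.055 A
Step 2: Q = I^2 * R = 1.055^2 * 0.0459 = 1.113 * 0.0459 = 0.05109 W

0.05109 W


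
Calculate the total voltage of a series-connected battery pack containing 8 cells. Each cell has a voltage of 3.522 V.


V_pack = n * V_cell = 8 * 3.522 = 28.176 V

28.176 V


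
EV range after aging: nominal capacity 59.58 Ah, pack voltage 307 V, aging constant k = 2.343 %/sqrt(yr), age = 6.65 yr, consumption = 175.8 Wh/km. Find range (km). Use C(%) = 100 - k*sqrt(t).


Step 1: capacity retention = 100 - 2.343 * sqrt(6.65) = 100 - 2.343 * 2.5788 = 93.958%
Step 2: C_now = 59.58 * 93.958/100 = 55.98 Ah
Step 3: E_pack = V * C_now = 307 * 55.98 = 17186 Wh
Step 4: range = E_pack / consumption = 17186 / 175.8 = 97.76 km

97.76 km


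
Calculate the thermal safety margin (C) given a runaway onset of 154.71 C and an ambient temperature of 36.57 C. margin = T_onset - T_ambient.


margin = T_onset - T_ambient = 154.71 - 36.57 = 118.14 C

118.14 C


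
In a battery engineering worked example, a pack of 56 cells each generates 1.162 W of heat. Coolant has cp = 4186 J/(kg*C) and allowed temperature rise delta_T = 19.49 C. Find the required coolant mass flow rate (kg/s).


Step 1: Total heat Q = 56 * 1.162 W = 65.072 W
Step 2: denom = cp * dT = 4186 * 19.49 = 81585
Step 3: m_dot = 65.072 / 81585 = 7.976e-04 kg/s

7.976e-04 kg/s


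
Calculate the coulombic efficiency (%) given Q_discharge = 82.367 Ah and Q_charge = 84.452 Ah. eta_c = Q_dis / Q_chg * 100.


eta_c = Q_dis / Q_chg * 100 = 82.367 / 84.452 * 100 = 97.53%

97.53%


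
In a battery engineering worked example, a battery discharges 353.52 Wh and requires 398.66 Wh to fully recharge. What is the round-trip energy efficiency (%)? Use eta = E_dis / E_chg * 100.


eta_e = E_dis / E_chg * 100 = 353.52 / 398.66 * 100 = 88.68%

88.68%


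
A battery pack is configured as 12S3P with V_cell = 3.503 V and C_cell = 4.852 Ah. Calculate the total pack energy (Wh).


V_pack = 12 * 3.503 = 42.036 V
C_pack = 3 * 4.852 = 14.556 Ah
E = V_pack * C_pack = 42.036 * 14.556 = 611.9 Wh

611.9 Wh


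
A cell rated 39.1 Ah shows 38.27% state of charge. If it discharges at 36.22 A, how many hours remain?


Step 1: remaining = SOC/100 * C_total = 38.27/100 * 39.1 = 14.964 Ah
Step 2: t = remaining / I = 14.964 / 36.22 = 0.4131 hr

0.4131 hr


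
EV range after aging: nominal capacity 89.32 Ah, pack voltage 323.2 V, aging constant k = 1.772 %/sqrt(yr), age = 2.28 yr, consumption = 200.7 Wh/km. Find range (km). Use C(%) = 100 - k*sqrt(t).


Step 1: capacity retention = 100 - 1.772 * sqrt(2.28) = 100 - 1.772 * 1.51 = 97.324%
Step 2: C_now = 89.32 * 97.324/100 = 86.93 Ah
Step 3: E_pack = V * C_now = 323.2 * 86.93 = 28096 Wh
Step 4: range = E_pack / consumption = 28096 / 200.7 = 140.0 km

140.0 km


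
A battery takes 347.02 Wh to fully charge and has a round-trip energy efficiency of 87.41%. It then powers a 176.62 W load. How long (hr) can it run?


Step 1: E_discharge = eta/100 * E_charge = 87.41/100 * 347.02 = 303.33 Wh
Step 2: t = E_discharge / P = 303.33 / 176.62 = 1.717 hr

1.717 hr


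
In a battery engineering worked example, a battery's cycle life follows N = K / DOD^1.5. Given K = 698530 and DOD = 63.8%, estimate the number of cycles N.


Step 1: DOD^1.5 = 63.8^1.5 = 509.6
Step 2: N = 698530 / 509.6 = 1371 cycles

1371 cycles


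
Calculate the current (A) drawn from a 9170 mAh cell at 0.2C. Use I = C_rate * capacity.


Convert: capacity = 9170 mAh = 9.17 Ah
I = C_rate * capacity = 0.2 * 9.17 = 1.834 A

1.834 A


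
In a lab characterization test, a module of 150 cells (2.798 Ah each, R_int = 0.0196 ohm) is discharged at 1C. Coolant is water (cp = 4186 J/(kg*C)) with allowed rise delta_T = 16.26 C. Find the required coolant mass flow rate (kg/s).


Step 1: I = 1 * 2.798 = 2.798 A
Step 2: Q_cell = I^2 * R = 2.798^2 * 0.0196 = 0.15344 W
Step 3: Q_total = 150 * 0.15344 = 23.016 W
Step 4: m_dot = Q_total / (cp * dT) = 23.016 / (4186 * 16.26) = 3.382e-04 kg/s

3.382e-04 kg/s


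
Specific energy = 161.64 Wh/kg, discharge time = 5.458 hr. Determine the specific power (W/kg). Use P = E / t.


Specific power = 161.64 Wh/kg / 5.458 hr = 29.62 W/kg

29.62 W/kg


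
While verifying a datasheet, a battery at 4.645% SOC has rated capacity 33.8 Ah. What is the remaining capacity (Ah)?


remaining = SOC / 100 * total = 4.645 / 100 * 33.8 = 1.570 Ah

1.570 Ah


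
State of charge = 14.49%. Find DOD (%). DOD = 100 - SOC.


DOD = 100 - SOC = 100 - 14.49 = 85.51%

85.51%


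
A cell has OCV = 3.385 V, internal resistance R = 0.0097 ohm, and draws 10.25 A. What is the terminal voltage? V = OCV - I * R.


V = OCV - I*R = 3.385 - 10.25 * 0.0097 = 3.286 V

3.286 V


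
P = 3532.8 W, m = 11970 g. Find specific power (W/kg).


Convert: m = 11970 g = 11.97 kg
SP = P / m = 3532.8 / 11.97 = 295.1 W/kg

295.1 W/kg


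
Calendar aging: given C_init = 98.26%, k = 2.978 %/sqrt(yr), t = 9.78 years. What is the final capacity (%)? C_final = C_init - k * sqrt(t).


Step 1: sqrt(9.78 yr) = 3.1273
Step 2: drop = 2.978 * 3.1273 = 9.3131
Step 3: C_final = 98.26 - 9.3131 = 88.95%

88.95%


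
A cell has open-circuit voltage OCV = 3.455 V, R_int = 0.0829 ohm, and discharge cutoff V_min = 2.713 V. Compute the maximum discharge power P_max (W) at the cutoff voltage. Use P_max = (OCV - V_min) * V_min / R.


P_max = (OCV - V_min) * V_min / R = (3.455 - 2.713) * 2.713 / 0.0829 = 0.742 * 2.713 / 0.0829 = 24.28 W

24.28 W


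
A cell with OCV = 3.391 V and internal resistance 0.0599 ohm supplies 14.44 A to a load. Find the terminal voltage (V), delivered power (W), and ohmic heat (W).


Step 1: V_terminal = OCV - I*R = 3.391 - 14.44 * 0.0599 = 2.526 V
Step 2: P_out = V_terminal * I = 2.526 * 14.44 = 36.48 W
Step 3: Q = I^2 * R = 14.44^2 * 0.0599 = 12.49 W

V=2.526 V, P=36.48 W, Q=12.49 W


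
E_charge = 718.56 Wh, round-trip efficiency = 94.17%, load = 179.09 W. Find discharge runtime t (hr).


Step 1: E_discharge = eta/100 * E_charge = 94.17/100 * 718.56 = 676.67 Wh
Step 2: t = E_discharge / P = 676.67 / 179.09 = 3.778 hr

3.778 hr


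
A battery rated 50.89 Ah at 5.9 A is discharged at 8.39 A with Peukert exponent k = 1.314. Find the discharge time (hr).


t_rated = C / I_rated = 50.89 / 5.9 = 8.6254 hr
(I_rated/I)^k = (0.70322)^1.314 = 0.62962
t = t_rated * (I_rated/I)^k = 8.6254 * 0.62962 = 5.431 hr

5.431 hr
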